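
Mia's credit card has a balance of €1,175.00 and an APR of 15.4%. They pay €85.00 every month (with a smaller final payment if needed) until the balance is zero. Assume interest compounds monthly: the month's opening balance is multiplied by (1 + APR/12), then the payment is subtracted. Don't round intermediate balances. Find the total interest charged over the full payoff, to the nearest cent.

Monthly rate r = 15.4%/12 = 1.28333% = 0.0128333.
Payoff takes n = ⌈−ln(1 − rB₀/P)/ln(1+r)⌉ = ⌈15.315⌉ = 16 payments; the last is €26.86.
Total paid = 15·€85.00 + €26.86 = €1,301.86.
Total interest = total paid − principal = €1,301.86 − €1,175.00 = €126.86.

€126.86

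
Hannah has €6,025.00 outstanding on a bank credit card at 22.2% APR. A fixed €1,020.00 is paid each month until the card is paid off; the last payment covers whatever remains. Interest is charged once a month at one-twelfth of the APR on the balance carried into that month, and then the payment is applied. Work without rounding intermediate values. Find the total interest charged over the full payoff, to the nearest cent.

€416.18

Monthly rate r = 22.2%/12 = 1.85% = 0.0185.
Payoff takes n = ⌈−ln(1 − rB₀/P)/ln(1+r)⌉ = ⌈6.313⌉ = 7 payments; the last is €321.18.
Total paid = 6·€1,020.00 + €321.18 = €6,441.18.
Total interest = total paid − principal = €6,441.18 − €6,025.00 = €416.18.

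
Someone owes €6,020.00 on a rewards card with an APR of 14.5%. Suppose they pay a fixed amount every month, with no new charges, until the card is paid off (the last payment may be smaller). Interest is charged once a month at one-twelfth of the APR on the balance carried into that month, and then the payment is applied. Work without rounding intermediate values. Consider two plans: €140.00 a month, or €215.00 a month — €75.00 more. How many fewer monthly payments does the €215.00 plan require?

27 fewer payments

Monthly rate r = 14.5%/12 = 1.20833% = 0.0120833.
At €140.00/mo: n = ⌈−ln(1 − rB₀/P)/ln(1+r)⌉ = 62 payments (last €5.11); total interest = total paid − €6,020.00 = €2,525.11.
At €215.00/mo: 35 payments (last €83.05); total interest €1,373.05.
Payments saved = 62 − 35 = 27.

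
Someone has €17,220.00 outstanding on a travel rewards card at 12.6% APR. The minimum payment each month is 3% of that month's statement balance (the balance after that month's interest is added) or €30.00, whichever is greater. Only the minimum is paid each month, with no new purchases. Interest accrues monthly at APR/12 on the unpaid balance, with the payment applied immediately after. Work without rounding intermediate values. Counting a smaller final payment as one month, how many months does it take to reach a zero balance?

Monthly rate r = 12.6%/12 = 1.05% = 0.0105.
While 3% of the post-interest balance exceeds €30.00, each month B ← (B·(1+r))·(1 − 0.03), i.e. B shrinks by the factor (1+r)·0.97 = 0.98018.
This holds for months 1–143. Entering month 144 the balance is €984.20; 3% of the post-interest balance is now below €30.00, so the flat €30.00 minimum applies from here.
From month 144 a fixed €30.00 at rate r clears €984.20 in 41 more payments. Total: 143 + 41 = 184 months.

184 months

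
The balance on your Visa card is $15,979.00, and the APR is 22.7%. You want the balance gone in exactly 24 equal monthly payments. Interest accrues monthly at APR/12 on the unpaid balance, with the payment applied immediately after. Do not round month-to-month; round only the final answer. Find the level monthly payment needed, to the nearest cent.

$834.50

Monthly rate r = 22.7%/12 = 1.89167% = 0.0189167.
Level-payment amortization: P = B₀·r / (1 − (1+r)^(−n)) = 15979.00·0.0189167 / (1 − 1.01892^(−24)).
Denominator 1 − (1+r)^(−24) = 0.362218361.
P = 302.269 / 0.362218361 ≈ 834.50.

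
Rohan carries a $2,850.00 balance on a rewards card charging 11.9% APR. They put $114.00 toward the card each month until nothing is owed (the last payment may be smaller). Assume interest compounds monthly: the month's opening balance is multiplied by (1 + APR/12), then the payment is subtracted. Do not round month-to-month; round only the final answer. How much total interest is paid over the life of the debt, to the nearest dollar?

Monthly rate r = 11.9%/12 = 0.991667% = 0.00991667.
Payoff takes n = ⌈−ln(1 − rB₀/P)/ln(1+r)⌉ = ⌈28.872⌉ = 29 payments; the last is $99.52.
Total paid = 28·$114.00 + $99.52 = $3,291.52.
Total interest = total paid − principal = $3,291.52 − $2,850.00 = $441.52.

$442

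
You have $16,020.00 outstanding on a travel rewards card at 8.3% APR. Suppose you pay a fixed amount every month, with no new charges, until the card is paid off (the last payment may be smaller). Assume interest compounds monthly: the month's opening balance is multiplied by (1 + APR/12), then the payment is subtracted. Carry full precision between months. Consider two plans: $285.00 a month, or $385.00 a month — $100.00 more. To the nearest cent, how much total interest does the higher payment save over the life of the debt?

$1,398.40

Monthly rate r = 8.3%/12 = 0.691667% = 0.00691667.
At $285.00/mo: n = ⌈−ln(1 − rB₀/P)/ln(1+r)⌉ = 72 payments (last $121.02); total interest = total paid − $16,020.00 = $4,336.02.
At $385.00/mo: 50 payments (last $92.62); total interest $2,937.62.
Interest saved = $4,336.02 − $2,937.62 = $1,398.40.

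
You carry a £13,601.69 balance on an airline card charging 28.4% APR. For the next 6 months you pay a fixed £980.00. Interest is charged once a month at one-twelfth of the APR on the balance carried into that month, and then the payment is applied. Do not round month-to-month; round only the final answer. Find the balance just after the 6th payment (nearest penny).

£9,412.00

Monthly rate r = 28.4%/12 = 2.36667% = 0.0236667.
Each month: B ← B·(1+r) − £980.00.
Month 1: interest £321.91; balance after payment £12,943.60.
Month 2: interest £306.33; balance after payment £12,269.93.
Month 3: interest £290.39; balance after payment £11,580.32.
Month 4: interest £274.07; balance after payment £10,874.38.
Month 5: interest £257.36; balance after payment £10,151.74.
Month 6: interest £240.26; balance after payment £9,412.00.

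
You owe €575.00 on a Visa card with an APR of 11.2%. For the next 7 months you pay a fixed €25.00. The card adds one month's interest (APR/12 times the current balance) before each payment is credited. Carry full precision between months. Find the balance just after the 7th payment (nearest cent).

€433.66

Monthly rate r = 11.2%/12 = 0.933333% = 0.00933333.
Each month: B ← B·(1+r) − €25.00.
Month 1: interest €5.37; balance after payment €555.37.
Month 2: interest €5.18; balance after payment €535.55.
Month 3: interest €5.00; balance after payment €515.55.
Month 4: interest €4.81; balance after payment €495.36.
Month 5: interest €4.62; balance after payment €474.98.
Month 6: interest €4.43; balance after payment €454.42.
Month 7: interest €4.24; balance after payment €433.66.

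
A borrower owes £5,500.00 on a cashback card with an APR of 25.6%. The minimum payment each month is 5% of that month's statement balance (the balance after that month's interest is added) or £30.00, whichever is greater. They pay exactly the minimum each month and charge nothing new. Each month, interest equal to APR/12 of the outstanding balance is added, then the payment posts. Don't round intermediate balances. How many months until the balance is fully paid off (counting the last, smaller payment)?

Monthly rate r = 25.6%/12 = 2.13333% = 0.0213333.
While 5% of the post-interest balance exceeds £30.00, each month B ← (B·(1+r))·(1 − 0.05), i.e. B shrinks by the factor (1+r)·0.95 = 0.97027.
This holds for months 1–75. Entering month 76 the balance is £571.74; 5% of the post-interest balance is now below £30.00, so the flat £30.00 minimum applies from here.
From month 76 a fixed £30.00 at rate r clears £571.74 in 25 more payments. Total: 75 + 25 = 100 months.

100 months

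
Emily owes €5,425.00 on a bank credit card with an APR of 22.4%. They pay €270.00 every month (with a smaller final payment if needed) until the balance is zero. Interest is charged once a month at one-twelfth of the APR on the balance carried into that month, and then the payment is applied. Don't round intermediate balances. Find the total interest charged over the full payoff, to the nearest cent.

Monthly rate r = 22.4%/12 = 1.86667% = 0.0186667.
Payoff takes n = ⌈−ln(1 − rB₀/P)/ln(1+r)⌉ = ⌈25.418⌉ = 26 payments; the last is €113.57.
Total paid = 25·€270.00 + €113.57 = €6,863.57.
Total interest = total paid − principal = €6,863.57 − €5,425.00 = €1,438.57.

€1,438.57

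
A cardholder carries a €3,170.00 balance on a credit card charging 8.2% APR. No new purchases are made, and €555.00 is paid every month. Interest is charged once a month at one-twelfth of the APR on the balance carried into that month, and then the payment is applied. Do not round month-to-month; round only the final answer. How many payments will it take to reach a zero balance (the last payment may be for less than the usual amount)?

6 payments

Monthly rate r = 8.2%/12 = 0.683333% = 0.00683333.
Recurrence: B ← B·(1+r) − €555.00.
Month 1: interest €21.66; balance after payment €2,636.66.
Month 2: interest €18.02; balance after payment €2,099.68.
Month 3: interest €14.35; balance after payment €1,559.03.
Month 4: interest €10.65; balance after payment €1,014.68.
Month 5: interest €6.93; balance after payment €466.61.
Month 6: interest €3.19; balance after payment €0.00.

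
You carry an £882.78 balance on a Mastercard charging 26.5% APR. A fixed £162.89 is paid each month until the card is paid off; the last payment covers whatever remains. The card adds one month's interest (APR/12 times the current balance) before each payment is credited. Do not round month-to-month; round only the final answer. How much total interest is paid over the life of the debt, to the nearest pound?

£68

Monthly rate r = 26.5%/12 = 2.20833% = 0.0220833.
Payoff takes n = ⌈−ln(1 − rB₀/P)/ln(1+r)⌉ = ⌈5.836⌉ = 6 payments; the last is £136.38.
Total paid = 5·£162.89 + £136.38 = £950.83.
Total interest = total paid − principal = £950.83 − £882.78 = £68.05.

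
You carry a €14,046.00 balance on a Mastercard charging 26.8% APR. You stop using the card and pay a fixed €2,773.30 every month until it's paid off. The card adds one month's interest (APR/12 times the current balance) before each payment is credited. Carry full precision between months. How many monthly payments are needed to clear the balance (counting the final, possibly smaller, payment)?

Monthly rate r = 26.8%/12 = 2.23333% = 0.0223333.
Recurrence: B ← B·(1+r) − €2,773.30.
Month 1: interest €313.69; balance after payment €11,586.39.
Month 2: interest €258.76; balance after payment €9,071.86.
Month 3: interest €202.60; balance after payment €6,501.16.
Month 4: interest €145.19; balance after payment €3,873.05.
Month 5: interest €86.50; balance after payment €1,186.25.
Month 6: interest €26.49; balance after payment €0.00.

6 payments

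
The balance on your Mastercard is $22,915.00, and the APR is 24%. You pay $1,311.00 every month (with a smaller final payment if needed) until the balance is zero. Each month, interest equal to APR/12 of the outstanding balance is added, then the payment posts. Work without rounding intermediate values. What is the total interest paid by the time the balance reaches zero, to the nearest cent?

Monthly rate r = 24%/12 = 2% = 0.02.
Payoff takes n = ⌈−ln(1 − rB₀/P)/ln(1+r)⌉ = ⌈21.721⌉ = 22 payments; the last is $948.16.
Total paid = 21·$1,311.00 + $948.16 = $28,479.16.
Total interest = total paid − principal = $28,479.16 − $22,915.00 = $5,564.16.

$5,564.16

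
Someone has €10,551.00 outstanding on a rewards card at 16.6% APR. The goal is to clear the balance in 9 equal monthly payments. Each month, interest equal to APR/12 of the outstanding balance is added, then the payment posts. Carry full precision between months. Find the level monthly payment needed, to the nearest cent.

€1,254.90

Monthly rate r = 16.6%/12 = 1.38333% = 0.0138333.
Level-payment amortization: P = B₀·r / (1 − (1+r)^(−n)) = 10551.00·0.0138333 / (1 − 1.01383^(−9)).
Denominator 1 − (1+r)^(−9) = 0.116308037.
P = 145.956 / 0.116308037 ≈ 1254.90.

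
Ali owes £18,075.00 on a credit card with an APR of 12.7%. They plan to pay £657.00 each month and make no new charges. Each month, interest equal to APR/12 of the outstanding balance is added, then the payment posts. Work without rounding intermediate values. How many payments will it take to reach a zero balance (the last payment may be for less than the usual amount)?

33 months

Monthly rate r = 12.7%/12 = 1.05833% = 0.0105833.
Recurrence: B ← B·(1+r) − £657.00.
Month 1: interest £191.29; balance after payment £17,609.29.
Month 2: interest £186.37; balance after payment £17,138.66.
Closed form: n = −ln(1 − rB₀/P)/ln(1+r) = −ln(0.70884)/ln(1.01058) ≈ 32.688, so the balance reaches zero during payment 33.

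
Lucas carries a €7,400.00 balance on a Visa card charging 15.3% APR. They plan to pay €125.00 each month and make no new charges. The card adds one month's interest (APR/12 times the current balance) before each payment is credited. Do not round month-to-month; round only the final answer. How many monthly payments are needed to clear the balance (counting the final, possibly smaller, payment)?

Monthly rate r = 15.3%/12 = 1.275% = 0.01275.
Recurrence: B ← B·(1+r) − €125.00.
Month 1: interest €94.35; balance after payment €7,369.35.
Month 2: interest €93.96; balance after payment €7,338.31.
Closed form: n = −ln(1 − rB₀/P)/ln(1+r) = −ln(0.2452)/ln(1.01275) ≈ 110.951, so the balance reaches zero during payment 111.

111 months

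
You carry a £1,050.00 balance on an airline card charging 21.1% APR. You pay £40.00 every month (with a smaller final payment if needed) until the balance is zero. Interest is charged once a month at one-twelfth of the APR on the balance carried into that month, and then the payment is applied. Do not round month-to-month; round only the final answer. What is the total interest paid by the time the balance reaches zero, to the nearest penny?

Monthly rate r = 21.1%/12 = 1.75833% = 0.0175833.
Payoff takes n = ⌈−ln(1 − rB₀/P)/ln(1+r)⌉ = ⌈35.517⌉ = 36 payments; the last is £20.78.
Total paid = 35·£40.00 + £20.78 = £1,420.78.
Total interest = total paid − principal = £1,420.78 − £1,050.00 = £370.78.

£370.78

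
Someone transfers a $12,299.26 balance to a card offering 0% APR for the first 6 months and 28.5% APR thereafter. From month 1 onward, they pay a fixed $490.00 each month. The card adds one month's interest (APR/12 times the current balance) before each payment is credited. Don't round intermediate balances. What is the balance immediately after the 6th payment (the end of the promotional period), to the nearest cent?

Promo months 1–6 at r₀ = 0%/12 = 0; months 7+ at r₁ = 28.5%/12 = 0.02375.
After month 6 (no interest yet): B = $12,299.26 − 6·$490.00 = $9,359.26.

$9,359.26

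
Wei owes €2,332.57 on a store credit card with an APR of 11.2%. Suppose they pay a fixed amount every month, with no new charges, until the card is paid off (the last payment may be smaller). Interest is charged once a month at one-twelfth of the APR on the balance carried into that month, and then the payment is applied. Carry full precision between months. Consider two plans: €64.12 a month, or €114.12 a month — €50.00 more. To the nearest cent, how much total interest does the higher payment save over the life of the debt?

Monthly rate r = 11.2%/12 = 0.933333% = 0.00933333.
At €64.12/mo: n = ⌈−ln(1 − rB₀/P)/ln(1+r)⌉ = 45 payments (last €41.76); total interest = total paid − €2,332.57 = €530.47.
At €114.12/mo: 23 payments (last €89.65); total interest €267.72.
Interest saved = €530.47 − €267.72 = €262.75.

€262.75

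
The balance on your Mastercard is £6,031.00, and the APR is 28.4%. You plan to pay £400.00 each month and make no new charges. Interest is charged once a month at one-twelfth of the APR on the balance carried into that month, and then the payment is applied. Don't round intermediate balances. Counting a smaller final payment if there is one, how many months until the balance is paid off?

Monthly rate r = 28.4%/12 = 2.36667% = 0.0236667.
Recurrence: B ← B·(1+r) − £400.00.
Month 1: interest £142.73; balance after payment £5,773.73.
Month 2: interest £136.65; balance after payment £5,510.38.
Closed form: n = −ln(1 − rB₀/P)/ln(1+r) = −ln(0.64317)/ln(1.02367) ≈ 18.869, so the balance reaches zero during payment 19.

19 payments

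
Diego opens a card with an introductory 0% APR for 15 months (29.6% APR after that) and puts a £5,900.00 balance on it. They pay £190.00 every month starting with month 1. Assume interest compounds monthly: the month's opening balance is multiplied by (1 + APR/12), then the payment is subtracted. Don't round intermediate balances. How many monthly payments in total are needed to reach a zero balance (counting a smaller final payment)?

36 payments

Promo months 1–15 at r₀ = 0%/12 = 0; months 16+ at r₁ = 29.6%/12 = 0.0246667.
After month 15 (no interest yet): B = £5,900.00 − 15·£190.00 = £3,050.00.
Then at r₁ with £190.00/mo: n₂ = −ln(1 − r₁·B/P)/ln(1+r₁) ≈ 20.69 → 21 more payments.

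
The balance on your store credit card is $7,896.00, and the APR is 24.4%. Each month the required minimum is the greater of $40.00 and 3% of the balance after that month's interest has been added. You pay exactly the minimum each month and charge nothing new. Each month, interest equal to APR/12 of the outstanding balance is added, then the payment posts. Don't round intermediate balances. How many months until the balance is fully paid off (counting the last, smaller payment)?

Monthly rate r = 24.4%/12 = 2.03333% = 0.0203333.
While 3% of the post-interest balance exceeds $40.00, each month B ← (B·(1+r))·(1 − 0.03), i.e. B shrinks by the factor (1+r)·0.97 = 0.98972.
This holds for months 1–175. Entering month 176 the balance is $1,295.16; 3% of the post-interest balance is now below $40.00, so the flat $40.00 minimum applies from here.
From month 176 a fixed $40.00 at rate r clears $1,295.16 in 54 more payments. Total: 175 + 54 = 229 months.

229 months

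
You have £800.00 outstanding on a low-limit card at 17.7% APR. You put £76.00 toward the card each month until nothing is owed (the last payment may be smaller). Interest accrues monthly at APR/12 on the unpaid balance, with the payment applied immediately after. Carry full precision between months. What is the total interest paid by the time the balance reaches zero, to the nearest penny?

Monthly rate r = 17.7%/12 = 1.475% = 0.01475.
Payoff takes n = ⌈−ln(1 − rB₀/P)/ln(1+r)⌉ = ⌈11.523⌉ = 12 payments; the last is £39.92.
Total paid = 11·£76.00 + £39.92 = £875.92.
Total interest = total paid − principal = £875.92 − £800.00 = £75.92.

£75.92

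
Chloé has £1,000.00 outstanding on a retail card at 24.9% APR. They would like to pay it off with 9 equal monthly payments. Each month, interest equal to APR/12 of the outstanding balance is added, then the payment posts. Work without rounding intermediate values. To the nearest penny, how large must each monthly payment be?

Monthly rate r = 24.9%/12 = 2.075% = 0.02075.
Level-payment amortization: P = B₀·r / (1 − (1+r)^(−n)) = 1000.00·0.02075 / (1 − 1.02075^(−9)).
Denominator 1 − (1+r)^(−9) = 0.168761782.
P = 20.75 / 0.168761782 ≈ 122.95.

£122.95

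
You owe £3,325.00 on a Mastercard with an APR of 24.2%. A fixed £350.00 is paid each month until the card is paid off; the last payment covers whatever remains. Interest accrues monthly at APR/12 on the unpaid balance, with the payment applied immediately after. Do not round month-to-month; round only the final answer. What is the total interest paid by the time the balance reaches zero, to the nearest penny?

£403.99

Monthly rate r = 24.2%/12 = 2.01667% = 0.0201667.
Payoff takes n = ⌈−ln(1 − rB₀/P)/ln(1+r)⌉ = ⌈10.652⌉ = 11 payments; the last is £228.99.
Total paid = 10·£350.00 + £228.99 = £3,728.99.
Total interest = total paid − principal = £3,728.99 − £3,325.00 = £403.99.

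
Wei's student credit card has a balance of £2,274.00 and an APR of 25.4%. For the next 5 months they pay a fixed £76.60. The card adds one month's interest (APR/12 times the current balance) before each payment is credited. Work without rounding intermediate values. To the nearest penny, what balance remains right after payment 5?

£2,125.51

Monthly rate r = 25.4%/12 = 2.11667% = 0.0211667.
Each month: B ← B·(1+r) − £76.60.
Month 1: interest £48.13; balance after payment £2,245.53.
Month 2: interest £47.53; balance after payment £2,216.46.
Month 3: interest £46.92; balance after payment £2,186.78.
Month 4: interest £46.29; balance after payment £2,156.47.
Month 5: interest £45.65; balance after payment £2,125.51.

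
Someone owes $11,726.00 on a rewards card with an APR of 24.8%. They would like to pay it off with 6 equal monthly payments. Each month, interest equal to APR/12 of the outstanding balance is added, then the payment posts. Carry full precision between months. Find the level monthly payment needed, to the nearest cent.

Monthly rate r = 24.8%/12 = 2.06667% = 0.0206667.
Level-payment amortization: P = B₀·r / (1 − (1+r)^(−n)) = 11726.00·0.0206667 / (1 − 1.02067^(−6)).
Denominator 1 − (1+r)^(−6) = 0.115502906.
P = 242.337 / 0.115502906 ≈ 2098.11.

$2,098.11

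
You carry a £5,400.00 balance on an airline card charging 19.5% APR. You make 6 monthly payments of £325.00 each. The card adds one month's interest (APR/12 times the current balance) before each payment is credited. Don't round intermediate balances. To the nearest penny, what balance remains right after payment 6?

Monthly rate r = 19.5%/12 = 1.625% = 0.01625.
Each month: B ← B·(1+r) − £325.00.
Month 1: interest £87.75; balance after payment £5,162.75.
Month 2: interest £83.89; balance after payment £4,921.64.
Month 3: interest £79.98; balance after payment £4,676.62.
Month 4: interest £76.00; balance after payment £4,427.62.
Month 5: interest £71.95; balance after payment £4,174.57.
Month 6: interest £67.84; balance after payment £3,917.40.

£3,917.40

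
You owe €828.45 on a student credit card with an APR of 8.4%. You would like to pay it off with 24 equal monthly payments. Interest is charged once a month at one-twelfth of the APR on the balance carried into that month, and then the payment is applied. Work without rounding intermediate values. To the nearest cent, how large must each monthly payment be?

€37.62

Monthly rate r = 8.4%/12 = 0.7% = 0.007.
Level-payment amortization: P = B₀·r / (1 − (1+r)^(−n)) = 828.45·0.007 / (1 − 1.007^(−24)).
Denominator 1 − (1+r)^(−24) = 0.15415126.
P = 5.79915 / 0.15415126 ≈ 37.62.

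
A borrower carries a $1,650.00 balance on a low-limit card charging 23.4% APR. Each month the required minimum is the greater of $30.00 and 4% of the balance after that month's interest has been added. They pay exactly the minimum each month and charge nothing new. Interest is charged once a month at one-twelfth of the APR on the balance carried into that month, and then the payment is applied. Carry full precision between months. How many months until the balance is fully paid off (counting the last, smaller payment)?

Monthly rate r = 23.4%/12 = 1.95% = 0.0195.
While 4% of the post-interest balance exceeds $30.00, each month B ← (B·(1+r))·(1 − 0.04), i.e. B shrinks by the factor (1+r)·0.96 = 0.97872.
This holds for months 1–38. Entering month 39 the balance is $728.63; 4% of the post-interest balance is now below $30.00, so the flat $30.00 minimum applies from here.
From month 39 a fixed $30.00 at rate r clears $728.63 in 34 more payments. Total: 38 + 34 = 72 months.

72 months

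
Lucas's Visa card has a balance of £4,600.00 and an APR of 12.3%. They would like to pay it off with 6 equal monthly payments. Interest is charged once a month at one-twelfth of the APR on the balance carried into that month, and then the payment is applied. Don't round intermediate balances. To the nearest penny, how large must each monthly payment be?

£794.40

Monthly rate r = 12.3%/12 = 1.025% = 0.01025.
Level-payment amortization: P = B₀·r / (1 − (1+r)^(−n)) = 4600.00·0.01025 / (1 − 1.01025^(−6)).
Denominator 1 − (1+r)^(−6) = 0.0593526306.
P = 47.15 / 0.0593526306 ≈ 794.40.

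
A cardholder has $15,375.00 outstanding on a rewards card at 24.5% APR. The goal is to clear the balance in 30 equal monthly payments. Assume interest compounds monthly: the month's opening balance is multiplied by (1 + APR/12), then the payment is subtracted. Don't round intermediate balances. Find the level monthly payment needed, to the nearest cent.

Monthly rate r = 24.5%/12 = 2.04167% = 0.0204167.
Level-payment amortization: P = B₀·r / (1 − (1+r)^(−n)) = 15375.00·0.0204167 / (1 − 1.02042^(−30)).
Denominator 1 − (1+r)^(−30) = 0.454652034.
P = 313.906 / 0.454652034 ≈ 690.43.

$690.43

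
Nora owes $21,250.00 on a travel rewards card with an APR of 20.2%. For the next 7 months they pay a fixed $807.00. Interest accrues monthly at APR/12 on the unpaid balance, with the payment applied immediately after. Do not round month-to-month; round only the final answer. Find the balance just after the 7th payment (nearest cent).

$17,941.60

Monthly rate r = 20.2%/12 = 1.68333% = 0.0168333.
Each month: B ← B·(1+r) − $807.00.
Month 1: interest $357.71; balance after payment $20,800.71.
Month 2: interest $350.15; balance after payment $20,343.85.
Month 3: interest $342.45; balance after payment $19,879.31.
Month 4: interest $334.64; balance after payment $19,406.94.
Month 5: interest $326.68; balance after payment $18,926.63.
Month 6: interest $318.60; balance after payment $18,438.23.
Month 7: interest $310.38; balance after payment $17,941.60.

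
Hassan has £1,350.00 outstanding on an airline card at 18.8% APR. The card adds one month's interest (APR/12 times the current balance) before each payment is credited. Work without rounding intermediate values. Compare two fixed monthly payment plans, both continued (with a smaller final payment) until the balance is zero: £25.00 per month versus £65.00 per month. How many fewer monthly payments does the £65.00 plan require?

Monthly rate r = 18.8%/12 = 1.56667% = 0.0156667.
At £25.00/mo: n = ⌈−ln(1 − rB₀/P)/ln(1+r)⌉ = 121 payments (last £8.69); total interest = total paid − £1,350.00 = £1,658.69.
At £65.00/mo: 26 payments (last £20.94); total interest £295.94.
Payments saved = 121 − 26 = 95.

95 fewer payments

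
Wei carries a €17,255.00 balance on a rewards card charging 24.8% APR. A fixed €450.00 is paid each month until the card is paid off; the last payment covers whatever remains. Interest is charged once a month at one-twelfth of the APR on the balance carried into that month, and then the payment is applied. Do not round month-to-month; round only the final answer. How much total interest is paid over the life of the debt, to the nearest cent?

Monthly rate r = 24.8%/12 = 2.06667% = 0.0206667.
Payoff takes n = ⌈−ln(1 − rB₀/P)/ln(1+r)⌉ = ⌈76.867⌉ = 77 payments; the last is €390.68.
Total paid = 76·€450.00 + €390.68 = €34,590.68.
Total interest = total paid − principal = €34,590.68 − €17,255.00 = €17,335.68.

€17,335.68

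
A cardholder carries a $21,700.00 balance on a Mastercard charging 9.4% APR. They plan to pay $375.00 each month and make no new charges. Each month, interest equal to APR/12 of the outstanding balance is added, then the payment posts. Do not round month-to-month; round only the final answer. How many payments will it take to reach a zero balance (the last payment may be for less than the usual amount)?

Monthly rate r = 9.4%/12 = 0.783333% = 0.00783333.
Recurrence: B ← B·(1+r) − $375.00.
Month 1: interest $169.98; balance after payment $21,494.98.
Month 2: interest $168.38; balance after payment $21,288.36.
Closed form: n = −ln(1 − rB₀/P)/ln(1+r) = −ln(0.54671)/ln(1.00783) ≈ 77.387, so the balance reaches zero during payment 78.

78 months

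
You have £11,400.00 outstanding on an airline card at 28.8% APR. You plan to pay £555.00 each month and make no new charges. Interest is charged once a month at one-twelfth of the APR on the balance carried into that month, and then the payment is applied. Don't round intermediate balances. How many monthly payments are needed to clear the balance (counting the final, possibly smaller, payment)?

29 payments

Monthly rate r = 28.8%/12 = 2.4% = 0.024.
Recurrence: B ← B·(1+r) − £555.00.
Month 1: interest £273.60; balance after payment £11,118.60.
Month 2: interest £266.85; balance after payment £10,830.45.
Closed form: n = −ln(1 − rB₀/P)/ln(1+r) = −ln(0.50703)/ln(1.024) ≈ 28.638, so the balance reaches zero during payment 29.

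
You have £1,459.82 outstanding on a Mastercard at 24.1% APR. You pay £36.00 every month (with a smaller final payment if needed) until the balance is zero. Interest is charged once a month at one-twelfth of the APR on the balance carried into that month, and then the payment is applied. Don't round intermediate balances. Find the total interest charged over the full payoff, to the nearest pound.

Monthly rate r = 24.1%/12 = 2.00833% = 0.0200833.
Payoff takes n = ⌈−ln(1 − rB₀/P)/ln(1+r)⌉ = ⌈84.695⌉ = 85 payments; the last is £25.11.
Total paid = 84·£36.00 + £25.11 = £3,049.11.
Total interest = total paid − principal = £3,049.11 − £1,459.82 = £1,589.29.

£1,589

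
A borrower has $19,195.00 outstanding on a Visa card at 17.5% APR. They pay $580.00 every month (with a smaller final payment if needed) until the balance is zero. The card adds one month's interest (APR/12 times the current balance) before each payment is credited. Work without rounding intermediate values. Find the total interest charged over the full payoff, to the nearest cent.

$7,206.17

Monthly rate r = 17.5%/12 = 1.45833% = 0.0145833.
Payoff takes n = ⌈−ln(1 − rB₀/P)/ln(1+r)⌉ = ⌈45.517⌉ = 46 payments; the last is $301.17.
Total paid = 45·$580.00 + $301.17 = $26,401.17.
Total interest = total paid − principal = $26,401.17 − $19,195.00 = $7,206.17.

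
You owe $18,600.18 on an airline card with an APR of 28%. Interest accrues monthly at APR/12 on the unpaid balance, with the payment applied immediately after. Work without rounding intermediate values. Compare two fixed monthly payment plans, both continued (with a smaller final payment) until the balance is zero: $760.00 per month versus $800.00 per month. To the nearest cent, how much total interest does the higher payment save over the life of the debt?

Monthly rate r = 28%/12 = 2.33333% = 0.0233333.
At $760.00/mo: n = ⌈−ln(1 − rB₀/P)/ln(1+r)⌉ = 37 payments (last $531.82); total interest = total paid − $18,600.18 = $9,291.64.
At $800.00/mo: 34 payments (last $723.48); total interest $8,523.30.
Interest saved = $9,291.64 − $8,523.30 = $768.34.

$768.34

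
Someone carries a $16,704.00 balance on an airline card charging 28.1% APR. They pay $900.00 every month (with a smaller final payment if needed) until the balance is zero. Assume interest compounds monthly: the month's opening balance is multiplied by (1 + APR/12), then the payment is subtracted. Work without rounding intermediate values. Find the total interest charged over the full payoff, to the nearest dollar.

Monthly rate r = 28.1%/12 = 2.34167% = 0.0234167.
Payoff takes n = ⌈−ln(1 − rB₀/P)/ln(1+r)⌉ = ⌈24.636⌉ = 25 payments; the last is $574.93.
Total paid = 24·$900.00 + $574.93 = $22,174.93.
Total interest = total paid − principal = $22,174.93 − $16,704.00 = $5,470.93.

$5,471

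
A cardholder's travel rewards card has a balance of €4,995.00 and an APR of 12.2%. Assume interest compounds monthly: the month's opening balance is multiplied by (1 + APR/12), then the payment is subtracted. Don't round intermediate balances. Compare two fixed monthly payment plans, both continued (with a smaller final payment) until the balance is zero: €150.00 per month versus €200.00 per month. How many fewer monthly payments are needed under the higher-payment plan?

Monthly rate r = 12.2%/12 = 1.01667% = 0.0101667.
At €150.00/mo: n = ⌈−ln(1 − rB₀/P)/ln(1+r)⌉ = 41 payments (last €129.21); total interest = total paid − €4,995.00 = €1,134.21.
At €200.00/mo: 29 payments (last €191.49); total interest €796.49.
Payments saved = 41 − 29 = 12.

12 fewer payments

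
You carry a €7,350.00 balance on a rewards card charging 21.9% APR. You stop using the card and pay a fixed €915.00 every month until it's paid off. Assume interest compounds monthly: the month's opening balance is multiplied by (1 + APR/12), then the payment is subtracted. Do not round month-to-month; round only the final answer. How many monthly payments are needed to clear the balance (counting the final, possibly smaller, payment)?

9 payments

Monthly rate r = 21.9%/12 = 1.825% = 0.01825.
Recurrence: B ← B·(1+r) − €915.00.
Month 1: interest €134.14; balance after payment €6,569.14.
Month 2: interest €119.89; balance after payment €5,774.02.
Closed form: n = −ln(1 − rB₀/P)/ln(1+r) = −ln(0.8534)/ln(1.01825) ≈ 8.765, so the balance reaches zero during payment 9.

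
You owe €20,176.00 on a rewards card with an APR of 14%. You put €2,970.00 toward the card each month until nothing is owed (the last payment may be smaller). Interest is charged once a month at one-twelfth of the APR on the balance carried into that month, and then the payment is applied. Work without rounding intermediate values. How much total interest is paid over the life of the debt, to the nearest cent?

€968.64

Monthly rate r = 14%/12 = 1.16667% = 0.0116667.
Payoff takes n = ⌈−ln(1 − rB₀/P)/ln(1+r)⌉ = ⌈7.119⌉ = 8 payments; the last is €354.64.
Total paid = 7·€2,970.00 + €354.64 = €21,144.64.
Total interest = total paid − principal = €21,144.64 − €20,176.00 = €968.64.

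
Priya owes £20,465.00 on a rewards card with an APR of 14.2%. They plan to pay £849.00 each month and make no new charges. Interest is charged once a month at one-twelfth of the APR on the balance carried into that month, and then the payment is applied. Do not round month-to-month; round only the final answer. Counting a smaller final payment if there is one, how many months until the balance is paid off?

29 payments

Monthly rate r = 14.2%/12 = 1.18333% = 0.0118333.
Recurrence: B ← B·(1+r) − £849.00.
Month 1: interest £242.17; balance after payment £19,858.17.
Month 2: interest £234.99; balance after payment £19,244.16.
Closed form: n = −ln(1 − rB₀/P)/ln(1+r) = −ln(0.71476)/ln(1.01183) ≈ 28.546, so the balance reaches zero during payment 29.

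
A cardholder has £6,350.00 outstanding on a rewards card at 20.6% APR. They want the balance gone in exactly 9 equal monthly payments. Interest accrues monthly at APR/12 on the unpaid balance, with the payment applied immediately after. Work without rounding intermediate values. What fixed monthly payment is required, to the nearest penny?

£767.49

Monthly rate r = 20.6%/12 = 1.71667% = 0.0171667.
Level-payment amortization: P = B₀·r / (1 − (1+r)^(−n)) = 6350.00·0.0171667 / (1 − 1.01717^(−9)).
Denominator 1 − (1+r)^(−9) = 0.142032328.
P = 109.008 / 0.142032328 ≈ 767.49.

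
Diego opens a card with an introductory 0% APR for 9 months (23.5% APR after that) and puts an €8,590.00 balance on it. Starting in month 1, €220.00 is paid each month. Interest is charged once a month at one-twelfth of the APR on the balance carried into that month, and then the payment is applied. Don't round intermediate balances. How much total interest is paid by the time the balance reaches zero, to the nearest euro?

Promo months 1–9 at r₀ = 0%/12 = 0; months 10+ at r₁ = 23.5%/12 = 0.0195833.
After month 9 (no interest yet): B = €8,590.00 − 9·€220.00 = €6,610.00.
Then at r₁ with €220.00/mo: n₂ = −ln(1 − r₁·B/P)/ln(1+r₁) ≈ 45.77 → 46 more payments.
Total paid = 54·€220.00 + €169.93 = €12,049.93; interest = €12,049.93 − €8,590.00 = €3,459.93.

€3,460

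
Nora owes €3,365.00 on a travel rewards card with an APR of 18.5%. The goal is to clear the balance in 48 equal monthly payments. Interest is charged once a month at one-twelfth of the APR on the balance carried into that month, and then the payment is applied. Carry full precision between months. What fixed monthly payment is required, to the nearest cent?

€99.73

Monthly rate r = 18.5%/12 = 1.54167% = 0.0154167.
Level-payment amortization: P = B₀·r / (1 − (1+r)^(−n)) = 3365.00·0.0154167 / (1 − 1.01542^(−48)).
Denominator 1 − (1+r)^(−48) = 0.52018458.
P = 51.8771 / 0.52018458 ≈ 99.73.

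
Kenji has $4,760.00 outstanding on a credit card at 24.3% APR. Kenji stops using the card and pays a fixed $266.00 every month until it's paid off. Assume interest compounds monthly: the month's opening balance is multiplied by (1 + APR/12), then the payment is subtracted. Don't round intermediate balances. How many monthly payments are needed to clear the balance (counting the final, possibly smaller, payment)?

Monthly rate r = 24.3%/12 = 2.025% = 0.02025.
Recurrence: B ← B·(1+r) − $266.00.
Month 1: interest $96.39; balance after payment $4,590.39.
Month 2: interest $92.96; balance after payment $4,417.35.
Closed form: n = −ln(1 − rB₀/P)/ln(1+r) = −ln(0.63763)/ln(1.02025) ≈ 22.446, so the balance reaches zero during payment 23.

23 payments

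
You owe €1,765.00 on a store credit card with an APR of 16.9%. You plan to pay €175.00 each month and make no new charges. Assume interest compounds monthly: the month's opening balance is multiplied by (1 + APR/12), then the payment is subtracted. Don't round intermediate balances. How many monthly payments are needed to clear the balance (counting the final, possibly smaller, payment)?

11 months

Monthly rate r = 16.9%/12 = 1.40833% = 0.0140833.
Recurrence: B ← B·(1+r) − €175.00.
Month 1: interest €24.86; balance after payment €1,614.86.
Month 2: interest €22.74; balance after payment €1,462.60.
Closed form: n = −ln(1 − rB₀/P)/ln(1+r) = −ln(0.85796)/ln(1.01408) ≈ 10.954, so the balance reaches zero during payment 11.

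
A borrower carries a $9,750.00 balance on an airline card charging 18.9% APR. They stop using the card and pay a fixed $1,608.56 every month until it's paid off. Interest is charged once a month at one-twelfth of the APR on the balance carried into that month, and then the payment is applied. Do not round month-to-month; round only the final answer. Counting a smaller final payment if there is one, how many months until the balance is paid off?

7 payments

Monthly rate r = 18.9%/12 = 1.575% = 0.01575.
Recurrence: B ← B·(1+r) − $1,608.56.
Month 1: interest $153.56; balance after payment $8,295.00.
Month 2: interest $130.65; balance after payment $6,817.09.
Closed form: n = −ln(1 − rB₀/P)/ln(1+r) = −ln(0.90453)/ln(1.01575) ≈ 6.421, so the balance reaches zero during payment 7.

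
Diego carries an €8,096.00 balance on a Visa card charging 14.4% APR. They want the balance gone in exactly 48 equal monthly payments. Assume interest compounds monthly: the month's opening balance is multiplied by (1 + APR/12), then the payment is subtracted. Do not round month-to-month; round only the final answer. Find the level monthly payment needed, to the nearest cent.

Monthly rate r = 14.4%/12 = 1.2% = 0.012.
Level-payment amortization: P = B₀·r / (1 − (1+r)^(−n)) = 8096.00·0.012 / (1 − 1.012^(−48)).
Denominator 1 − (1+r)^(−48) = 0.435926886.
P = 97.152 / 0.435926886 ≈ 222.86.

€222.86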